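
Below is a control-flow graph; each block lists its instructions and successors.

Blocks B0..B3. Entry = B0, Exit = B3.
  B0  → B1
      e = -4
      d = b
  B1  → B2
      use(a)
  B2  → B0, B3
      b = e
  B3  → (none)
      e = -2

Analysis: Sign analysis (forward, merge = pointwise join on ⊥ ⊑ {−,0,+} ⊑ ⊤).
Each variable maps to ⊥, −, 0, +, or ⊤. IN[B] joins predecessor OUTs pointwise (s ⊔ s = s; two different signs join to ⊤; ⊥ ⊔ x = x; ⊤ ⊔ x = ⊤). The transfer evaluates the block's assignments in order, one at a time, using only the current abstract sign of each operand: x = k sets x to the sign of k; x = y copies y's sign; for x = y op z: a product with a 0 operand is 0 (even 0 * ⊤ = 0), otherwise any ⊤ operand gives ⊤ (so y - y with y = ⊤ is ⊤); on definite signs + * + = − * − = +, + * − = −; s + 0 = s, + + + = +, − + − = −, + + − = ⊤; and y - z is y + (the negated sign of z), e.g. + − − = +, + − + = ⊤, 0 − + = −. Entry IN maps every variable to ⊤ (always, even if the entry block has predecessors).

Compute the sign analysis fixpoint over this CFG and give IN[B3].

Converged values:
  B0: | IN=(all ⊤) | OUT={e:-; rest ⊤}
  B1: | IN={e:-; rest ⊤} | OUT={e:-; rest ⊤}
  B2: | IN={e:-; rest ⊤} | OUT={b:-, e:-; rest ⊤}
  B3: | IN={b:-, e:-; rest ⊤} | OUT={b:-, e:-; rest ⊤}

Merge at B3: IN[B3] = OUT[B2] = {a: ⊤, b: -, c: ⊤, d: ⊤, e: -, f: ⊤}

Answer: {a: ⊤, b: -, c: ⊤, d: ⊤, e: -, f: ⊤}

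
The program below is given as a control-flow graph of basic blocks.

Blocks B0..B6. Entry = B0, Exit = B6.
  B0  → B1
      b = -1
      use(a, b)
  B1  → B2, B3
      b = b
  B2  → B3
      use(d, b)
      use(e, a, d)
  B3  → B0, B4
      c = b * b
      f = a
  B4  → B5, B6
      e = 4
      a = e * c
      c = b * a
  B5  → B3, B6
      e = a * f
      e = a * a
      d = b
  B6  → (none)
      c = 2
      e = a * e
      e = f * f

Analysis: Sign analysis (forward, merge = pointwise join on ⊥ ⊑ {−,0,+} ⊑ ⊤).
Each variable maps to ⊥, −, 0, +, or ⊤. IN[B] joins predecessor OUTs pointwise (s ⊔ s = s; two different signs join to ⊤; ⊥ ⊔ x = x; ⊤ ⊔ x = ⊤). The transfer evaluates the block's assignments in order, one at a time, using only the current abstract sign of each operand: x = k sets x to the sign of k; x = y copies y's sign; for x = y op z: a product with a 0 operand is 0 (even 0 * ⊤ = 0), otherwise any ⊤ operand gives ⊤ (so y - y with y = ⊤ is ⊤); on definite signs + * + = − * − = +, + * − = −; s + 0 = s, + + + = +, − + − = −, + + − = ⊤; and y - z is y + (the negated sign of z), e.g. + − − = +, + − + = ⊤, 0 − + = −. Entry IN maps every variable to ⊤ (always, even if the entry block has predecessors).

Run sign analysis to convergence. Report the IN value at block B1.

Fixpoint table:
  B0:   IN=(all ⊤)   OUT={b:-; rest ⊤}
  B1:   IN={b:-; rest ⊤}   OUT={b:-; rest ⊤}
  B2:   IN={b:-; rest ⊤}   OUT={b:-; rest ⊤}
  B3:   IN={b:-; rest ⊤}   OUT={b:-, c:+; rest ⊤}
  B4:   IN={b:-, c:+; rest ⊤}   OUT={a:+, b:-, c:-, e:+; rest ⊤}
  B5:   IN={a:+, b:-, c:-, e:+; rest ⊤}   OUT={a:+, b:-, c:-, d:-, e:+; rest ⊤}
  B6:   IN={a:+, b:-, c:-, e:+; rest ⊤}   OUT={a:+, b:-, c:+; rest ⊤}

Merge at B1: IN[B1] = OUT[B0] = {a: ⊤, b: -, c: ⊤, d: ⊤, e: ⊤, f: ⊤}

Answer: {a: ⊤, b: -, c: ⊤, d: ⊤, e: ⊤, f: ⊤}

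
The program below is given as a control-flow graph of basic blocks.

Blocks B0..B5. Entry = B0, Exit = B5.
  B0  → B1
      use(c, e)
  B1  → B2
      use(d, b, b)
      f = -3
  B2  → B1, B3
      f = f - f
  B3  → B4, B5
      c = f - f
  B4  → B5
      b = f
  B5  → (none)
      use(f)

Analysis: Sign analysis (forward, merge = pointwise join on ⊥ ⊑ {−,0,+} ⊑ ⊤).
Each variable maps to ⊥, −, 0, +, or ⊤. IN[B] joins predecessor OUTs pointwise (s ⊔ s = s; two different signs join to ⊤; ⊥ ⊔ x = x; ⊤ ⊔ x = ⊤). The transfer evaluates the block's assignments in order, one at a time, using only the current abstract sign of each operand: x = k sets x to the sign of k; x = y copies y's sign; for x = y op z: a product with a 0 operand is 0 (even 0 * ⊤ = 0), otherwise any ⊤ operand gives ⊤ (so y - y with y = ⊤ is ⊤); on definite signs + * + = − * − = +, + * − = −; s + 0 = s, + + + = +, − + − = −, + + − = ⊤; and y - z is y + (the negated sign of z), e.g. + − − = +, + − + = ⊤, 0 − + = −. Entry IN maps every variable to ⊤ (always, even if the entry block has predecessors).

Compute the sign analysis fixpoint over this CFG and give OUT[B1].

Fixpoint table:
  B0:   IN=(all ⊤)   OUT=(all ⊤)
  B1:   IN=(all ⊤)   OUT={f:-; rest ⊤}
  B2:   IN={f:-; rest ⊤}   OUT=(all ⊤)
  B3:   IN=(all ⊤)   OUT=(all ⊤)
  B4:   IN=(all ⊤)   OUT=(all ⊤)
  B5:   IN=(all ⊤)   OUT=(all ⊤)

Merge at B1: IN[B1] = OUT[B0] ⊔ OUT[B2] = {a: ⊤, b: ⊤, c: ⊤, d: ⊤, e: ⊤, f: ⊤}
Applying B1's transfer function to that IN value gives OUT[B1] (row B1 above).

Answer: {a: ⊤, b: ⊤, c: ⊤, d: ⊤, e: ⊤, f: -}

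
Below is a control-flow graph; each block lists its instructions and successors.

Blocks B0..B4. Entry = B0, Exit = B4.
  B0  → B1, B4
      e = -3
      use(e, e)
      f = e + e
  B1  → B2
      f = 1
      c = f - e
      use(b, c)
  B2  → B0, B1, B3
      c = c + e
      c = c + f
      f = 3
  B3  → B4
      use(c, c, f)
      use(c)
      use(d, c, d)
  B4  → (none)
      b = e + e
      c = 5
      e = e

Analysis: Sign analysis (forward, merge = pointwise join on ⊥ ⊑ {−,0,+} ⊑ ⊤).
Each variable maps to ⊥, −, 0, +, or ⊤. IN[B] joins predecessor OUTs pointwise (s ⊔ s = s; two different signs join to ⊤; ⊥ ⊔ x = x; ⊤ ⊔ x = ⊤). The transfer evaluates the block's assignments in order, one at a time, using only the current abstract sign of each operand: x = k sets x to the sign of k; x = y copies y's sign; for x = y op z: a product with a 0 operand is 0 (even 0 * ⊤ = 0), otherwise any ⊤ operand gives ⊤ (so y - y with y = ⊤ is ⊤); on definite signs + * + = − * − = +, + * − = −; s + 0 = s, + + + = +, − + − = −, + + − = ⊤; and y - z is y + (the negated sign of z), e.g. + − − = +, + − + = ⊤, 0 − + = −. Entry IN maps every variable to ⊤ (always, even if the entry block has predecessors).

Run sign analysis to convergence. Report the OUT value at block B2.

Converged values:
  B0:  IN=(all ⊤)  OUT={e:-, f:-; rest ⊤}
  B1:  IN={e:-; rest ⊤}  OUT={c:+, e:-, f:+; rest ⊤}
  B2:  IN={c:+, e:-, f:+; rest ⊤}  OUT={e:-, f:+; rest ⊤}
  B3:  IN={e:-, f:+; rest ⊤}  OUT={e:-, f:+; rest ⊤}
  B4:  IN={e:-; rest ⊤}  OUT={b:-, c:+, e:-; rest ⊤}

Merge at B2: IN[B2] = OUT[B1] = {a: ⊤, b: ⊤, c: +, d: ⊤, e: -, f: +}
Applying B2's transfer function to that IN value gives OUT[B2] (row B2 above).

Answer: {a: ⊤, b: ⊤, c: ⊤, d: ⊤, e: -, f: +}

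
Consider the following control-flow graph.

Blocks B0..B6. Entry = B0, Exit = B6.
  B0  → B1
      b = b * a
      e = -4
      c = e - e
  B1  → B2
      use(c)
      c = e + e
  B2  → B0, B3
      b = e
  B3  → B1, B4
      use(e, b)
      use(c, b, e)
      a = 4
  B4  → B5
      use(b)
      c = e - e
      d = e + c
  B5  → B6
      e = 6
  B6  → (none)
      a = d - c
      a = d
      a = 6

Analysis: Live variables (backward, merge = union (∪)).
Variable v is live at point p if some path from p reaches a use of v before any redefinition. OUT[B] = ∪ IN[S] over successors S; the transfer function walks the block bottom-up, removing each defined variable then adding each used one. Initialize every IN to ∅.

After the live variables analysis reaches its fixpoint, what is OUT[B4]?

Answer: {c, d}

Derivation:
Fixpoint table:
  B0:   IN={a, b}   OUT={a, c, e}
  B1:   IN={a, c, e}   OUT={a, c, e}
  B2:   IN={a, c, e}   OUT={a, b, c, e}
  B3:   IN={b, c, e}   OUT={a, b, c, e}
  B4:   IN={b, e}   OUT={c, d}
  B5:   IN={c, d}   OUT={c, d}
  B6:   IN={c, d}   OUT={}

Merge at B4: OUT[B4] = IN[B5] = {c, d}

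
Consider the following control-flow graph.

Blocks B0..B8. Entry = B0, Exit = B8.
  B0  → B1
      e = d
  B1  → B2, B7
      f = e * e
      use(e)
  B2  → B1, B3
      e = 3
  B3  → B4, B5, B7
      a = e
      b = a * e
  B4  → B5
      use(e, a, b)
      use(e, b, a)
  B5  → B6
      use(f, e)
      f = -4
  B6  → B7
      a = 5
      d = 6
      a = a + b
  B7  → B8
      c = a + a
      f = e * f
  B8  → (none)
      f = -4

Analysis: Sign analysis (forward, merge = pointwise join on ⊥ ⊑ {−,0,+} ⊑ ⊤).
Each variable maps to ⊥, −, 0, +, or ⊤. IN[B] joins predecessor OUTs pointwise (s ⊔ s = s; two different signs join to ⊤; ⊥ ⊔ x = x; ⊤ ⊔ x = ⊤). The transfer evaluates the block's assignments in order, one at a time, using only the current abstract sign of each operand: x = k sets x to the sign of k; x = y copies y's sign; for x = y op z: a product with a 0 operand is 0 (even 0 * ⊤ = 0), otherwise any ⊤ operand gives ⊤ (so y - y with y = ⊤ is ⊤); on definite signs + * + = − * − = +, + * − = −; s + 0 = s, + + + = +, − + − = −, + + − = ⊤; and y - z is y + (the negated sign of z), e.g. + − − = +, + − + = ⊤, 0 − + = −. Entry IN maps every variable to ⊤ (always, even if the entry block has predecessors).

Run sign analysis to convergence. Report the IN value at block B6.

Fixpoint table:
  B0: | IN=(all ⊤) | OUT=(all ⊤)
  B1: | IN=(all ⊤) | OUT=(all ⊤)
  B2: | IN=(all ⊤) | OUT={e:+; rest ⊤}
  B3: | IN={e:+; rest ⊤} | OUT={a:+, b:+, e:+; rest ⊤}
  B4: | IN={a:+, b:+, e:+; rest ⊤} | OUT={a:+, b:+, e:+; rest ⊤}
  B5: | IN={a:+, b:+, e:+; rest ⊤} | OUT={a:+, b:+, e:+, f:-; rest ⊤}
  B6: | IN={a:+, b:+, e:+, f:-; rest ⊤} | OUT={a:+, b:+, d:+, e:+, f:-; rest ⊤}
  B7: | IN=(all ⊤) | OUT=(all ⊤)
  B8: | IN=(all ⊤) | OUT={f:-; rest ⊤}

Merge at B6: IN[B6] = OUT[B5] = {a: +, b: +, c: ⊤, d: ⊤, e: +, f: -}

Answer: {a: +, b: +, c: ⊤, d: ⊤, e: +, f: -}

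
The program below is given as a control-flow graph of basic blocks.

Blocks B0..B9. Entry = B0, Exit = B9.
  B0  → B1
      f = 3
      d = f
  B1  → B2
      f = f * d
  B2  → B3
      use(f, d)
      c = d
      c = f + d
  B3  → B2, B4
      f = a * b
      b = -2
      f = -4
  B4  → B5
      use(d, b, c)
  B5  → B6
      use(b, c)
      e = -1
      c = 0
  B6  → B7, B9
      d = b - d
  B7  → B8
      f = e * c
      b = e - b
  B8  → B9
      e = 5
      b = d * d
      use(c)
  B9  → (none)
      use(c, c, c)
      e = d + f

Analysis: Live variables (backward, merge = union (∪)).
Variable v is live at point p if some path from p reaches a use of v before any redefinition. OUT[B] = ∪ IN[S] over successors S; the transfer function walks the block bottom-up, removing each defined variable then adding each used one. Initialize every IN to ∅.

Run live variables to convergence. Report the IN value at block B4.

Per-block solution:
  B0: | IN={a, b} | OUT={a, b, d, f}
  B1: | IN={a, b, d, f} | OUT={a, b, d, f}
  B2: | IN={a, b, d, f} | OUT={a, b, c, d}
  B3: | IN={a, b, c, d} | OUT={a, b, c, d, f}
  B4: | IN={b, c, d, f} | OUT={b, c, d, f}
  B5: | IN={b, c, d, f} | OUT={b, c, d, e, f}
  B6: | IN={b, c, d, e, f} | OUT={b, c, d, e, f}
  B7: | IN={b, c, d, e} | OUT={c, d, f}
  B8: | IN={c, d, f} | OUT={c, d, f}
  B9: | IN={c, d, f} | OUT={}

Merge at B4: OUT[B4] = IN[B5] = {b, c, d, f}
Applying B4's transfer function to that OUT value gives IN[B4] (row B4 above).

Answer: {b, c, d, f}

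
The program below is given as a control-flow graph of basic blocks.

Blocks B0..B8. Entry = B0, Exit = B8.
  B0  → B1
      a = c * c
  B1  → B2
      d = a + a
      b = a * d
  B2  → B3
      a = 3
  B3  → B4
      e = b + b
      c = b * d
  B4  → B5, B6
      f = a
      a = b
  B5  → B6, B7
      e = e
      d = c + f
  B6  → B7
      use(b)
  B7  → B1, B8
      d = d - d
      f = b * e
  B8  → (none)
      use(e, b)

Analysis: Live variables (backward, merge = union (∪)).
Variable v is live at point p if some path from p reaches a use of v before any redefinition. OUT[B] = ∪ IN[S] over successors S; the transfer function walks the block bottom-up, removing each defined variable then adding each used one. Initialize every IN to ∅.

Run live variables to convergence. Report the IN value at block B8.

Converged values:
  B0: | IN={c} | OUT={a}
  B1: | IN={a} | OUT={b, d}
  B2: | IN={b, d} | OUT={a, b, d}
  B3: | IN={a, b, d} | OUT={a, b, c, d, e}
  B4: | IN={a, b, c, d, e} | OUT={a, b, c, d, e, f}
  B5: | IN={a, b, c, e, f} | OUT={a, b, d, e}
  B6: | IN={a, b, d, e} | OUT={a, b, d, e}
  B7: | IN={a, b, d, e} | OUT={a, b, e}
  B8: | IN={b, e} | OUT={}

B8 is the boundary node: OUT[B8] = {}
Applying B8's transfer function to that OUT value gives IN[B8] (row B8 above).

Answer: {b, e}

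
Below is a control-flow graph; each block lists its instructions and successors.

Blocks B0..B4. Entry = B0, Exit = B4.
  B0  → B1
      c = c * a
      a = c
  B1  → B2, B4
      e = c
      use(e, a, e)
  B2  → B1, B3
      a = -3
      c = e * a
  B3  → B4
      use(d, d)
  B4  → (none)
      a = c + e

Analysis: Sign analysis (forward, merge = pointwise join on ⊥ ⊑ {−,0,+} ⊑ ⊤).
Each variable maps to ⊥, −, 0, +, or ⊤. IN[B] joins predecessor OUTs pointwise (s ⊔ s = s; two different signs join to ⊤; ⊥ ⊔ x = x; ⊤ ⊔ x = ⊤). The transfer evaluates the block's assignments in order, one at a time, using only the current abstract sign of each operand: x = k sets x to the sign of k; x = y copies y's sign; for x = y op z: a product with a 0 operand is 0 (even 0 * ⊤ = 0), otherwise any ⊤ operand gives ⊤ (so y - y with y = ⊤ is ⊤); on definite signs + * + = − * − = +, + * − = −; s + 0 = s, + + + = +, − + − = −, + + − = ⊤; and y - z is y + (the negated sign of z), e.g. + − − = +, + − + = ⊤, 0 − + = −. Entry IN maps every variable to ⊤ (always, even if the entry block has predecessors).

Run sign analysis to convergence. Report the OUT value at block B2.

Answer: {a: -, b: ⊤, c: ⊤, d: ⊤, e: ⊤, f: ⊤}

Derivation:
Converged values:
  B0: | IN=(all ⊤) | OUT=(all ⊤)
  B1: | IN=(all ⊤) | OUT=(all ⊤)
  B2: | IN=(all ⊤) | OUT={a:-; rest ⊤}
  B3: | IN={a:-; rest ⊤} | OUT={a:-; rest ⊤}
  B4: | IN=(all ⊤) | OUT=(all ⊤)

Merge at B2: IN[B2] = OUT[B1] = {a: ⊤, b: ⊤, c: ⊤, d: ⊤, e: ⊤, f: ⊤}
Applying B2's transfer function to that IN value gives OUT[B2] (row B2 above).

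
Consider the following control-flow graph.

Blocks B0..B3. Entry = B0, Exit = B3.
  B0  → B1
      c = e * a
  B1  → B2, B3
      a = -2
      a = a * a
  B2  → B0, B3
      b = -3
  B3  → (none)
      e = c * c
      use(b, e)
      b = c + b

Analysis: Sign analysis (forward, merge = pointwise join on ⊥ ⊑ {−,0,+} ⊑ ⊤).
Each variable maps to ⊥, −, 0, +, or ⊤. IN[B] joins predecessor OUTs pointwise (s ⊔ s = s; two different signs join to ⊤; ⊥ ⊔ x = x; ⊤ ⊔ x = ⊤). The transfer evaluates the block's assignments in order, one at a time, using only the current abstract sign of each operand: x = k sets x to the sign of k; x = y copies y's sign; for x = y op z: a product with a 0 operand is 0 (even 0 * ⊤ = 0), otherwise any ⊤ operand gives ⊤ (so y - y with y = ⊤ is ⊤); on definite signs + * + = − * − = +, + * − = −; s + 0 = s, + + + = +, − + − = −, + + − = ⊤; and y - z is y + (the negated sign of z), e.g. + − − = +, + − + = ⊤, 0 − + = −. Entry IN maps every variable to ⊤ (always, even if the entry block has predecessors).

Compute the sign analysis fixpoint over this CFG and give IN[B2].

Answer: {a: +, b: ⊤, c: ⊤, d: ⊤, e: ⊤, f: ⊤}

Working:
Per-block solution:
  B0:   IN=(all ⊤)   OUT=(all ⊤)
  B1:   IN=(all ⊤)   OUT={a:+; rest ⊤}
  B2:   IN={a:+; rest ⊤}   OUT={a:+, b:-; rest ⊤}
  B3:   IN={a:+; rest ⊤}   OUT={a:+; rest ⊤}

Merge at B2: IN[B2] = OUT[B1] = {a: +, b: ⊤, c: ⊤, d: ⊤, e: ⊤, f: ⊤}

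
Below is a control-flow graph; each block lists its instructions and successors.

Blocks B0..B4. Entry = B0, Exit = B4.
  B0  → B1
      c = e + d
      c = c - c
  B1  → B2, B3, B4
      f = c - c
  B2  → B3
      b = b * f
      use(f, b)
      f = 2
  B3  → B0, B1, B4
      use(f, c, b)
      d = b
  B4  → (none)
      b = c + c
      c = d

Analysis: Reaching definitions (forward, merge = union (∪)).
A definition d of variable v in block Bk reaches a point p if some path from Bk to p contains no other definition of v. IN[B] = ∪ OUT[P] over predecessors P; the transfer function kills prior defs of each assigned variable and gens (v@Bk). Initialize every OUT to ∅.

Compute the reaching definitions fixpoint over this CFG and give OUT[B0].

Converged values:
  B0:   IN={b@B2, c@B0, d@B3, f@B1, f@B2}   OUT={b@B2, c@B0, d@B3, f@B1, f@B2}
  B1:   IN={b@B2, c@B0, d@B3, f@B1, f@B2}   OUT={b@B2, c@B0, d@B3, f@B1}
  B2:   IN={b@B2, c@B0, d@B3, f@B1}   OUT={b@B2, c@B0, d@B3, f@B2}
  B3:   IN={b@B2, c@B0, d@B3, f@B1, f@B2}   OUT={b@B2, c@B0, d@B3, f@B1, f@B2}
  B4:   IN={b@B2, c@B0, d@B3, f@B1, f@B2}   OUT={b@B4, c@B4, d@B3, f@B1, f@B2}

Merge at B0 (entry node, so the boundary value {} is joined with the incoming edge(s)): IN[B0] = {} ⊔ OUT[B3] = {b@B2, c@B0, d@B3, f@B1, f@B2}
Applying B0's transfer function to that IN value gives OUT[B0] (row B0 above).

Answer: {b@B2, c@B0, d@B3, f@B1, f@B2}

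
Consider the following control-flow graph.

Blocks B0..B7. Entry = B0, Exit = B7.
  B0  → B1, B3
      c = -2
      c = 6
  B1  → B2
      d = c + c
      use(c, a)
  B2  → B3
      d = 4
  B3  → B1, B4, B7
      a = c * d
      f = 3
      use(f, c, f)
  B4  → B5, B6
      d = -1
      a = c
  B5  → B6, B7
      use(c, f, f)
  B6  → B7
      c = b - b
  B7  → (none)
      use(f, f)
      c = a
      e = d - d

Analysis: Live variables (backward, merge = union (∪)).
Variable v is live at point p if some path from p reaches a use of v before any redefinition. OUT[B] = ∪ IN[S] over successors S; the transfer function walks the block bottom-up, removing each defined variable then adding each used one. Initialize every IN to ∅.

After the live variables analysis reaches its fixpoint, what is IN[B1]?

Answer: {a, b, c}

Working:
Converged values:
  B0: | IN={a, b, d} | OUT={a, b, c, d}
  B1: | IN={a, b, c} | OUT={b, c}
  B2: | IN={b, c} | OUT={b, c, d}
  B3: | IN={b, c, d} | OUT={a, b, c, d, f}
  B4: | IN={b, c, f} | OUT={a, b, c, d, f}
  B5: | IN={a, b, c, d, f} | OUT={a, b, d, f}
  B6: | IN={a, b, d, f} | OUT={a, d, f}
  B7: | IN={a, d, f} | OUT={}

Merge at B1: OUT[B1] = IN[B2] = {b, c}
Applying B1's transfer function to that OUT value gives IN[B1] (row B1 above).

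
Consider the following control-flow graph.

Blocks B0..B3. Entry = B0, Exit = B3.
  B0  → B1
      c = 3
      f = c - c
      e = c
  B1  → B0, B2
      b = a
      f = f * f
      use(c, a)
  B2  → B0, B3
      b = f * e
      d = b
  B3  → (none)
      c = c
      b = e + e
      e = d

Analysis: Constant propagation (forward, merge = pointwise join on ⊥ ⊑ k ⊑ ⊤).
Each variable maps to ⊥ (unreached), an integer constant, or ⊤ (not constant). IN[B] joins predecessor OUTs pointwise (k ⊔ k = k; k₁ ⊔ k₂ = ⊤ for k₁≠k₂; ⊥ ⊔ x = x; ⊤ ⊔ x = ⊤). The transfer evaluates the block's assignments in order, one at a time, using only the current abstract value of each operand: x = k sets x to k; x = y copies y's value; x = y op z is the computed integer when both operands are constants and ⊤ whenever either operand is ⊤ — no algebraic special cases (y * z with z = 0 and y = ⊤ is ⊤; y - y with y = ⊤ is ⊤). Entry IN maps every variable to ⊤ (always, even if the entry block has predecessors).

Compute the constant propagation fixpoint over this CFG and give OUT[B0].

Answer: {a: ⊤, b: ⊤, c: 3, d: ⊤, e: 3, f: 0}

Derivation:
Converged values:
  B0: | IN=(all ⊤) | OUT={c:3, e:3, f:0; rest ⊤}
  B1: | IN={c:3, e:3, f:0; rest ⊤} | OUT={c:3, e:3, f:0; rest ⊤}
  B2: | IN={c:3, e:3, f:0; rest ⊤} | OUT={b:0, c:3, d:0, e:3, f:0; rest ⊤}
  B3: | IN={b:0, c:3, d:0, e:3, f:0; rest ⊤} | OUT={b:6, c:3, d:0, e:0, f:0; rest ⊤}

Merge at B0 (entry node, so the boundary value (all ⊤) is joined with the incoming edge(s)): IN[B0] = (all ⊤) ⊔ OUT[B1] ⊔ OUT[B2] = {a: ⊤, b: ⊤, c: ⊤, d: ⊤, e: ⊤, f: ⊤}
Applying B0's transfer function to that IN value gives OUT[B0] (row B0 above).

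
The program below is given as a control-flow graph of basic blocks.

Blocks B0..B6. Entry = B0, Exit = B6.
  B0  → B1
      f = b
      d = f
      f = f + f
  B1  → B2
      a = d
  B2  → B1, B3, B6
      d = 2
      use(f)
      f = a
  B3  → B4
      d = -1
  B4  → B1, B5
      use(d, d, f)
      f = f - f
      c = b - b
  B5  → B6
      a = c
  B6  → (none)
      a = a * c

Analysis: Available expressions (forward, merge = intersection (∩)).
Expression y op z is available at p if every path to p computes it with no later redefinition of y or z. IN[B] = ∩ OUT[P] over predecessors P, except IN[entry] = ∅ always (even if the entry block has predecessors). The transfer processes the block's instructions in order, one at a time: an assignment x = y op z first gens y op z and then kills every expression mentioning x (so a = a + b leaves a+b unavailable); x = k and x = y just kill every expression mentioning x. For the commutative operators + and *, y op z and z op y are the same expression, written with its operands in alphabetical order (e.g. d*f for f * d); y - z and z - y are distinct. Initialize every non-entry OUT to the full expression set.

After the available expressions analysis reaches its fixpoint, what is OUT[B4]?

Converged values:
  B0:  IN={}  OUT={}
  B1:  IN={}  OUT={}
  B2:  IN={}  OUT={}
  B3:  IN={}  OUT={}
  B4:  IN={}  OUT={b-b}
  B5:  IN={b-b}  OUT={b-b}
  B6:  IN={}  OUT={}

Merge at B4: IN[B4] = OUT[B3] = {}
Applying B4's transfer function to that IN value gives OUT[B4] (row B4 above).

Answer: {b-b}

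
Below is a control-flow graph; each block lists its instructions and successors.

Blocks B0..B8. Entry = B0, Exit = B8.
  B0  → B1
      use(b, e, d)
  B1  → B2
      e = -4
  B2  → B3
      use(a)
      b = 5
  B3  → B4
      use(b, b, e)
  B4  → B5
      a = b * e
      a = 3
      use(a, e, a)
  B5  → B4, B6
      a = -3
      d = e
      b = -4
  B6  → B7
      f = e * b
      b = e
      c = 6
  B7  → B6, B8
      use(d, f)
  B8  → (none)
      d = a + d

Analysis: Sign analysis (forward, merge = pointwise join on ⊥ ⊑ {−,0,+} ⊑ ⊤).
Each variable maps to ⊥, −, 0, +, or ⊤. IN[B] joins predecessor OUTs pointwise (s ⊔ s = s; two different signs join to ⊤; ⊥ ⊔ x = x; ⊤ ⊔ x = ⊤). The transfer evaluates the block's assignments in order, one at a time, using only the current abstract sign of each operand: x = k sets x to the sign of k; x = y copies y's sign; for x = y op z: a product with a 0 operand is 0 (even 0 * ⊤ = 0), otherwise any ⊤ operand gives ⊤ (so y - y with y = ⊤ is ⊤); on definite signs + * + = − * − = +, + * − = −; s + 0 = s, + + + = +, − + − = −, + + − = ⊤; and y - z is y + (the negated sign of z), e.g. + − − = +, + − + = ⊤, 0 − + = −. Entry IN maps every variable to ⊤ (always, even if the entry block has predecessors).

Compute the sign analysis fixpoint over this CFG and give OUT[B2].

Per-block solution:
  B0:  IN=(all ⊤)  OUT=(all ⊤)
  B1:  IN=(all ⊤)  OUT={e:-; rest ⊤}
  B2:  IN={e:-; rest ⊤}  OUT={b:+, e:-; rest ⊤}
  B3:  IN={b:+, e:-; rest ⊤}  OUT={b:+, e:-; rest ⊤}
  B4:  IN={e:-; rest ⊤}  OUT={a:+, e:-; rest ⊤}
  B5:  IN={a:+, e:-; rest ⊤}  OUT={a:-, b:-, d:-, e:-; rest ⊤}
  B6:  IN={a:-, b:-, d:-, e:-; rest ⊤}  OUT={a:-, b:-, c:+, d:-, e:-, f:+; rest ⊤}
  B7:  IN={a:-, b:-, c:+, d:-, e:-, f:+; rest ⊤}  OUT={a:-, b:-, c:+, d:-, e:-, f:+; rest ⊤}
  B8:  IN={a:-, b:-, c:+, d:-, e:-, f:+; rest ⊤}  OUT={a:-, b:-, c:+, d:-, e:-, f:+; rest ⊤}

Merge at B2: IN[B2] = OUT[B1] = {a: ⊤, b: ⊤, c: ⊤, d: ⊤, e: -, f: ⊤}
Applying B2's transfer function to that IN value gives OUT[B2] (row B2 above).

Answer: {a: ⊤, b: +, c: ⊤, d: ⊤, e: -, f: ⊤}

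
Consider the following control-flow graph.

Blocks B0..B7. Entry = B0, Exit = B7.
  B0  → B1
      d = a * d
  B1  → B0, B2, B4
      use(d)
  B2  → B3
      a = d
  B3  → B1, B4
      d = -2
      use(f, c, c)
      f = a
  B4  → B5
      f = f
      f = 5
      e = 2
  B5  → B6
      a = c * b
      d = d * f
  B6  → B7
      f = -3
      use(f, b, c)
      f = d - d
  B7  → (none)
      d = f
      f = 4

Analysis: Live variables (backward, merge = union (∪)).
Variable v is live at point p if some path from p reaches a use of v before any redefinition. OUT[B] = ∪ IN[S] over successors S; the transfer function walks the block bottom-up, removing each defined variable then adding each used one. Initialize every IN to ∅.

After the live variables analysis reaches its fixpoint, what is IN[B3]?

Answer: {a, b, c, f}

Working:
Converged values:
  B0:  IN={a, b, c, d, f}  OUT={a, b, c, d, f}
  B1:  IN={a, b, c, d, f}  OUT={a, b, c, d, f}
  B2:  IN={b, c, d, f}  OUT={a, b, c, f}
  B3:  IN={a, b, c, f}  OUT={a, b, c, d, f}
  B4:  IN={b, c, d, f}  OUT={b, c, d, f}
  B5:  IN={b, c, d, f}  OUT={b, c, d}
  B6:  IN={b, c, d}  OUT={f}
  B7:  IN={f}  OUT={}

Merge at B3: OUT[B3] = IN[B1] ⊔ IN[B4] = {a, b, c, d, f}
Applying B3's transfer function to that OUT value gives IN[B3] (row B3 above).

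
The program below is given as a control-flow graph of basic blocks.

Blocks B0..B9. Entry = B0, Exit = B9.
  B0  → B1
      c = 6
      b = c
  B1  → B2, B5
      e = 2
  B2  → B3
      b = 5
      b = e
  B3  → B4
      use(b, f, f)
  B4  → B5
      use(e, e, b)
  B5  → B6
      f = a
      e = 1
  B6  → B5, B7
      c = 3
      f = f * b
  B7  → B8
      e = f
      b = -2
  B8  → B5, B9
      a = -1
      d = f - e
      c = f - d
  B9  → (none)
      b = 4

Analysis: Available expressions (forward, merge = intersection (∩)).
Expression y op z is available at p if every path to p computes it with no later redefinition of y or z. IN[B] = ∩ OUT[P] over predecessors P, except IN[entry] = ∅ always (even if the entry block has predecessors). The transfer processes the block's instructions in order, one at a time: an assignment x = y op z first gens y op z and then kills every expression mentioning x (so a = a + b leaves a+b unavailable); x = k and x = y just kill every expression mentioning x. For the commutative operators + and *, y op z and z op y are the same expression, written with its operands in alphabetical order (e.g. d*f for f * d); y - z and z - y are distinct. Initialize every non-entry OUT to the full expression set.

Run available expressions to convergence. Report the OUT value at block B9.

Answer: {f-d, f-e}

Derivation:
Fixpoint table:
  B0: | IN={} | OUT={}
  B1: | IN={} | OUT={}
  B2: | IN={} | OUT={}
  B3: | IN={} | OUT={}
  B4: | IN={} | OUT={}
  B5: | IN={} | OUT={}
  B6: | IN={} | OUT={}
  B7: | IN={} | OUT={}
  B8: | IN={} | OUT={f-d, f-e}
  B9: | IN={f-d, f-e} | OUT={f-d, f-e}

Merge at B9: IN[B9] = OUT[B8] = {f-d, f-e}
Applying B9's transfer function to that IN value gives OUT[B9] (row B9 above).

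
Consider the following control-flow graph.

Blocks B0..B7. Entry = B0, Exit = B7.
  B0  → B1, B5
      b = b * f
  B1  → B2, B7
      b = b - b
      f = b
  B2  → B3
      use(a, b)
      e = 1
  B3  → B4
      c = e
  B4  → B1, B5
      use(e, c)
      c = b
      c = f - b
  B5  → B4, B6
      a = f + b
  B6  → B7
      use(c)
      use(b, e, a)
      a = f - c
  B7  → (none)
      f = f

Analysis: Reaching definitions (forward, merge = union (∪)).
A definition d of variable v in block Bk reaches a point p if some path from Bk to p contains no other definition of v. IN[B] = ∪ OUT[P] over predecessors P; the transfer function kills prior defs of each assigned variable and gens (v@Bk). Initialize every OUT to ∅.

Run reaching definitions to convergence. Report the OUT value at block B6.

Converged values:
  B0:  IN={}  OUT={b@B0}
  B1:  IN={a@B5, b@B0, b@B1, c@B4, e@B2, f@B1}  OUT={a@B5, b@B1, c@B4, e@B2, f@B1}
  B2:  IN={a@B5, b@B1, c@B4, e@B2, f@B1}  OUT={a@B5, b@B1, c@B4, e@B2, f@B1}
  B3:  IN={a@B5, b@B1, c@B4, e@B2, f@B1}  OUT={a@B5, b@B1, c@B3, e@B2, f@B1}
  B4:  IN={a@B5, b@B0, b@B1, c@B3, c@B4, e@B2, f@B1}  OUT={a@B5, b@B0, b@B1, c@B4, e@B2, f@B1}
  B5:  IN={a@B5, b@B0, b@B1, c@B4, e@B2, f@B1}  OUT={a@B5, b@B0, b@B1, c@B4, e@B2, f@B1}
  B6:  IN={a@B5, b@B0, b@B1, c@B4, e@B2, f@B1}  OUT={a@B6, b@B0, b@B1, c@B4, e@B2, f@B1}
  B7:  IN={a@B5, a@B6, b@B0, b@B1, c@B4, e@B2, f@B1}  OUT={a@B5, a@B6, b@B0, b@B1, c@B4, e@B2, f@B7}

Merge at B6: IN[B6] = OUT[B5] = {a@B5, b@B0, b@B1, c@B4, e@B2, f@B1}
Applying B6's transfer function to that IN value gives OUT[B6] (row B6 above).

Answer: {a@B6, b@B0, b@B1, c@B4, e@B2, f@B1}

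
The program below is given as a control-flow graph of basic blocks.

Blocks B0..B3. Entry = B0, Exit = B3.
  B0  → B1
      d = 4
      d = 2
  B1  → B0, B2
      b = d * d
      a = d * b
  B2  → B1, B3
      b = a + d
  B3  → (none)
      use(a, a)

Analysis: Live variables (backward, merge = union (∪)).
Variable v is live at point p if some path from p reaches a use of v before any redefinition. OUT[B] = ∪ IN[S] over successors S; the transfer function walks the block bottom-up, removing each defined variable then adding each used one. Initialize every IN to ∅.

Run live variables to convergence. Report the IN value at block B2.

Converged values:
  B0: | IN={} | OUT={d}
  B1: | IN={d} | OUT={a, d}
  B2: | IN={a, d} | OUT={a, d}
  B3: | IN={a} | OUT={}

Merge at B2: OUT[B2] = IN[B1] ⊔ IN[B3] = {a, d}
Applying B2's transfer function to that OUT value gives IN[B2] (row B2 above).

Answer: {a, d}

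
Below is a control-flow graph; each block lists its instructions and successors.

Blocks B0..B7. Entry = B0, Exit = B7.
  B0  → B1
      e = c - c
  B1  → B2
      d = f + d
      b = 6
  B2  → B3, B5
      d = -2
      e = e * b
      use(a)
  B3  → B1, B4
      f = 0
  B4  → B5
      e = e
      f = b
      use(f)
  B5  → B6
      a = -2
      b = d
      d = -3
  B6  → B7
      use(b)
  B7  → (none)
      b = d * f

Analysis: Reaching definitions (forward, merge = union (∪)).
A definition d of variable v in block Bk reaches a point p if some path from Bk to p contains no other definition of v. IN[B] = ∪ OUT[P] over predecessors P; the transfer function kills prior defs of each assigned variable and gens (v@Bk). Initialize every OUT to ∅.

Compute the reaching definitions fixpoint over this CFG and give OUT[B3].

Fixpoint table:
  B0: | IN={} | OUT={e@B0}
  B1: | IN={b@B1, d@B2, e@B0, e@B2, f@B3} | OUT={b@B1, d@B1, e@B0, e@B2, f@B3}
  B2: | IN={b@B1, d@B1, e@B0, e@B2, f@B3} | OUT={b@B1, d@B2, e@B2, f@B3}
  B3: | IN={b@B1, d@B2, e@B2, f@B3} | OUT={b@B1, d@B2, e@B2, f@B3}
  B4: | IN={b@B1, d@B2, e@B2, f@B3} | OUT={b@B1, d@B2, e@B4, f@B4}
  B5: | IN={b@B1, d@B2, e@B2, e@B4, f@B3, f@B4} | OUT={a@B5, b@B5, d@B5, e@B2, e@B4, f@B3, f@B4}
  B6: | IN={a@B5, b@B5, d@B5, e@B2, e@B4, f@B3, f@B4} | OUT={a@B5, b@B5, d@B5, e@B2, e@B4, f@B3, f@B4}
  B7: | IN={a@B5, b@B5, d@B5, e@B2, e@B4, f@B3, f@B4} | OUT={a@B5, b@B7, d@B5, e@B2, e@B4, f@B3, f@B4}

Merge at B3: IN[B3] = OUT[B2] = {b@B1, d@B2, e@B2, f@B3}
Applying B3's transfer function to that IN value gives OUT[B3] (row B3 above).

Answer: {b@B1, d@B2, e@B2, f@B3}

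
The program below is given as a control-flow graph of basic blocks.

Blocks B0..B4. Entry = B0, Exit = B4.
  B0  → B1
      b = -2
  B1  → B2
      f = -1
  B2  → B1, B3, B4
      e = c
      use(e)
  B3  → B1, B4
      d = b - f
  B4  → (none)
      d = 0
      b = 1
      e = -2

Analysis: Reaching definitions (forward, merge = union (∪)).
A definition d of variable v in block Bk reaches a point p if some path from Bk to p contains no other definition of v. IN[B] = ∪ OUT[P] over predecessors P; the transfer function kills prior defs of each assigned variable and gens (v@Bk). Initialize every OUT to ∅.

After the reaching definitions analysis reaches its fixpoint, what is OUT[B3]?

Answer: {b@B0, d@B3, e@B2, f@B1}

Trace:
Per-block solution:
  B0:   IN={}   OUT={b@B0}
  B1:   IN={b@B0, d@B3, e@B2, f@B1}   OUT={b@B0, d@B3, e@B2, f@B1}
  B2:   IN={b@B0, d@B3, e@B2, f@B1}   OUT={b@B0, d@B3, e@B2, f@B1}
  B3:   IN={b@B0, d@B3, e@B2, f@B1}   OUT={b@B0, d@B3, e@B2, f@B1}
  B4:   IN={b@B0, d@B3, e@B2, f@B1}   OUT={b@B4, d@B4, e@B4, f@B1}

Merge at B3: IN[B3] = OUT[B2] = {b@B0, d@B3, e@B2, f@B1}
Applying B3's transfer function to that IN value gives OUT[B3] (row B3 above).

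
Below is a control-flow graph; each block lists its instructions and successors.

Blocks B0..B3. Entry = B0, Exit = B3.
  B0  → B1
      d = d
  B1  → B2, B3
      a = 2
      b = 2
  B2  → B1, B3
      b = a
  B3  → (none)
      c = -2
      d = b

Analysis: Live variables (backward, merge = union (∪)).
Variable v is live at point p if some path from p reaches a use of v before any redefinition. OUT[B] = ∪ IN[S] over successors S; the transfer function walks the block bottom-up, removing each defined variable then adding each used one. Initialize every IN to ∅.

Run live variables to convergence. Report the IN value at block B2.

Answer: {a}

Working:
Fixpoint table:
  B0:  IN={d}  OUT={}
  B1:  IN={}  OUT={a, b}
  B2:  IN={a}  OUT={b}
  B3:  IN={b}  OUT={}

Merge at B2: OUT[B2] = IN[B1] ⊔ IN[B3] = {b}
Applying B2's transfer function to that OUT value gives IN[B2] (row B2 above).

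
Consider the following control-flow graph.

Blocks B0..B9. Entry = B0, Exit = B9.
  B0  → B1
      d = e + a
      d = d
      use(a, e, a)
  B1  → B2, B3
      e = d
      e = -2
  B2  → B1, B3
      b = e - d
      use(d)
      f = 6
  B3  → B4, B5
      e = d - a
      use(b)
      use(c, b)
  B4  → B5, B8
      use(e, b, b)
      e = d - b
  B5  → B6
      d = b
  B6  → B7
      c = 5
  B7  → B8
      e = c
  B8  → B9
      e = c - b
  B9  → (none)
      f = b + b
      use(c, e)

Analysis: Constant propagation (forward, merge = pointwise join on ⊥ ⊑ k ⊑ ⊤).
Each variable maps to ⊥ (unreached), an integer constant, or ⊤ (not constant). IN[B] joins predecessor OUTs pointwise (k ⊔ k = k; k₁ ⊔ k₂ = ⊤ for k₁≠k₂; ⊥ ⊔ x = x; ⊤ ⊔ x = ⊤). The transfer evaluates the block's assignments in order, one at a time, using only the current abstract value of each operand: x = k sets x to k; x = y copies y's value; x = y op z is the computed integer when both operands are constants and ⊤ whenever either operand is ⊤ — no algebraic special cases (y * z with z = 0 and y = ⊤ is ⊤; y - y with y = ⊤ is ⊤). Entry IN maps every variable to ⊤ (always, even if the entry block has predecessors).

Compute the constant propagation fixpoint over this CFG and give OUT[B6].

Fixpoint table:
  B0:   IN=(all ⊤)   OUT=(all ⊤)
  B1:   IN=(all ⊤)   OUT={e:-2; rest ⊤}
  B2:   IN={e:-2; rest ⊤}   OUT={e:-2, f:6; rest ⊤}
  B3:   IN={e:-2; rest ⊤}   OUT=(all ⊤)
  B4:   IN=(all ⊤)   OUT=(all ⊤)
  B5:   IN=(all ⊤)   OUT=(all ⊤)
  B6:   IN=(all ⊤)   OUT={c:5; rest ⊤}
  B7:   IN={c:5; rest ⊤}   OUT={c:5, e:5; rest ⊤}
  B8:   IN=(all ⊤)   OUT=(all ⊤)
  B9:   IN=(all ⊤)   OUT=(all ⊤)

Merge at B6: IN[B6] = OUT[B5] = {a: ⊤, b: ⊤, c: ⊤, d: ⊤, e: ⊤, f: ⊤}
Applying B6's transfer function to that IN value gives OUT[B6] (row B6 above).

Answer: {a: ⊤, b: ⊤, c: 5, d: ⊤, e: ⊤, f: ⊤}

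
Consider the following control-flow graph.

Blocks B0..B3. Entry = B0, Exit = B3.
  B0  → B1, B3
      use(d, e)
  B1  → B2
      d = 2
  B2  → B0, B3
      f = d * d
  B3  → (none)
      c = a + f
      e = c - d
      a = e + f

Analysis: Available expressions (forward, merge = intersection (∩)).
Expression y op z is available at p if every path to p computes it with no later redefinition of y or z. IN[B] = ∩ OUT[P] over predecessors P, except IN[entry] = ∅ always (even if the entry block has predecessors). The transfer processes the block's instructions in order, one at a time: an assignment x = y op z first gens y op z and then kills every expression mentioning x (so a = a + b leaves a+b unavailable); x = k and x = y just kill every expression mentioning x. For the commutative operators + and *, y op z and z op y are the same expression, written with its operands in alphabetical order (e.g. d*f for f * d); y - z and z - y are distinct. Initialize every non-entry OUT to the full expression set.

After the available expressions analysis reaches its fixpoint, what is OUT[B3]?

Converged values:
  B0:  IN={}  OUT={}
  B1:  IN={}  OUT={}
  B2:  IN={}  OUT={d*d}
  B3:  IN={}  OUT={c-d, e+f}

Merge at B3: IN[B3] = OUT[B0] ∩ OUT[B2] = {}
Applying B3's transfer function to that IN value gives OUT[B3] (row B3 above).

Answer: {c-d, e+f}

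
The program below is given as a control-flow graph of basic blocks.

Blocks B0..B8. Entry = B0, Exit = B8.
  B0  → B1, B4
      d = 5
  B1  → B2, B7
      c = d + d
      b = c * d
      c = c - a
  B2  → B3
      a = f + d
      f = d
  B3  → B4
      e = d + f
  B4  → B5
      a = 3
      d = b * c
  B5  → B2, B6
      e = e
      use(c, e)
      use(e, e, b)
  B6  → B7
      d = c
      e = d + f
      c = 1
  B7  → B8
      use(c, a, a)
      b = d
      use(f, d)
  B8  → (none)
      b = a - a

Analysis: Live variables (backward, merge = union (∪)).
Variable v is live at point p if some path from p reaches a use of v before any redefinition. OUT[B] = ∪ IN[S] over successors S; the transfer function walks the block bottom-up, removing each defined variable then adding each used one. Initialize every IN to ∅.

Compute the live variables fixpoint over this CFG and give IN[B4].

Per-block solution:
  B0:   IN={a, b, c, e, f}   OUT={a, b, c, d, e, f}
  B1:   IN={a, d, f}   OUT={a, b, c, d, f}
  B2:   IN={b, c, d, f}   OUT={b, c, d, f}
  B3:   IN={b, c, d, f}   OUT={b, c, e, f}
  B4:   IN={b, c, e, f}   OUT={a, b, c, d, e, f}
  B5:   IN={a, b, c, d, e, f}   OUT={a, b, c, d, f}
  B6:   IN={a, c, f}   OUT={a, c, d, f}
  B7:   IN={a, c, d, f}   OUT={a}
  B8:   IN={a}   OUT={}

Merge at B4: OUT[B4] = IN[B5] = {a, b, c, d, e, f}
Applying B4's transfer function to that OUT value gives IN[B4] (row B4 above).

Answer: {b, c, e, f}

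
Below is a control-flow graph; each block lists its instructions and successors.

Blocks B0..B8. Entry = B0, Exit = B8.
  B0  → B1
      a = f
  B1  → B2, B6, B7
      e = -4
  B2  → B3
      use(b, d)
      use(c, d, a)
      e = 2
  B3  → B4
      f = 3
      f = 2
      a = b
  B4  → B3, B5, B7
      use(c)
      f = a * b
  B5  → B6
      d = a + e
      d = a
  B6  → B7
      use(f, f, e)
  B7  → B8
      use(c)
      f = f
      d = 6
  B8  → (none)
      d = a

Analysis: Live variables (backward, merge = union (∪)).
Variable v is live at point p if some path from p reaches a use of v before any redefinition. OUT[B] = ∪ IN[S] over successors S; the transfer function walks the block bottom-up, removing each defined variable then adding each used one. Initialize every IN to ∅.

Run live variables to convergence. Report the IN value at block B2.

Answer: {a, b, c, d}

Trace:
Converged values:
  B0:   IN={b, c, d, f}   OUT={a, b, c, d, f}
  B1:   IN={a, b, c, d, f}   OUT={a, b, c, d, e, f}
  B2:   IN={a, b, c, d}   OUT={b, c, e}
  B3:   IN={b, c, e}   OUT={a, b, c, e}
  B4:   IN={a, b, c, e}   OUT={a, b, c, e, f}
  B5:   IN={a, c, e, f}   OUT={a, c, e, f}
  B6:   IN={a, c, e, f}   OUT={a, c, f}
  B7:   IN={a, c, f}   OUT={a}
  B8:   IN={a}   OUT={}

Merge at B2: OUT[B2] = IN[B3] = {b, c, e}
Applying B2's transfer function to that OUT value gives IN[B2] (row B2 above).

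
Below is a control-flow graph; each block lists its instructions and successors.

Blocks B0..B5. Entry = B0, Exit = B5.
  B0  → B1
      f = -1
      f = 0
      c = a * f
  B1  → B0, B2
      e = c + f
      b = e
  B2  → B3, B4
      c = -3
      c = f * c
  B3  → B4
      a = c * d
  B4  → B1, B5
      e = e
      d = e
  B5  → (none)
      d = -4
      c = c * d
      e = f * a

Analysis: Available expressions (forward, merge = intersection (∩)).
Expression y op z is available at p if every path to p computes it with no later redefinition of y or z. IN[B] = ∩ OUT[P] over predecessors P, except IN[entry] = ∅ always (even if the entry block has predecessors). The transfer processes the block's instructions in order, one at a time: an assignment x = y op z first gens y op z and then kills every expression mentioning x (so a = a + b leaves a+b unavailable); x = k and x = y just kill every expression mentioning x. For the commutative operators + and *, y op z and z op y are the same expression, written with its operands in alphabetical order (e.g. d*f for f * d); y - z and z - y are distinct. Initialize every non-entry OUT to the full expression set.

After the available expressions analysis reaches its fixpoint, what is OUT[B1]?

Converged values:
  B0:   IN={}   OUT={a*f}
  B1:   IN={}   OUT={c+f}
  B2:   IN={c+f}   OUT={}
  B3:   IN={}   OUT={c*d}
  B4:   IN={}   OUT={}
  B5:   IN={}   OUT={a*f}

Merge at B1: IN[B1] = OUT[B0] ∩ OUT[B4] = {}
Applying B1's transfer function to that IN value gives OUT[B1] (row B1 above).

Answer: {c+f}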